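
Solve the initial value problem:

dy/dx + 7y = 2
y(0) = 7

General solution: y = 2/7 + Ce^(-7x)
Applying y(0) = 7: C = 7 - 2/7 = 47/7
Particular solution: y = 2/7 + (47/7)e^(-7x)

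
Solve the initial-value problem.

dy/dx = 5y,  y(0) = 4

General solution: y = Ce^(5x)
Applying IC y(0) = 4:
Particular solution: y = 4e^(5x)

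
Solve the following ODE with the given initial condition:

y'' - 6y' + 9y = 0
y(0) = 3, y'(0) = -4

General solution: y = (C₁ + C₂x)e^(3x)
Repeated root r = 3
Applying ICs: C₁ = 3, C₂ = -13
Particular solution: y = (3 - 13x)e^(3x)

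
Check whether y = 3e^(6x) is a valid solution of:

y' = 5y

Verification:
y = 3e^(6x)
y' = 18e^(6x)
But 5y = 15e^(6x)
y' ≠ 5y — the derivative does not match

No, it is not a solution.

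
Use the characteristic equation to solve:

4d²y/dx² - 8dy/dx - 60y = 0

Characteristic equation: 4r² - 8r - 60 = 0
Divide by 4: r² - 2r - 15 = 0
Roots: r = 5, -3 (distinct real)
General solution: y = C₁e^(5x) + C₂e^(-3x)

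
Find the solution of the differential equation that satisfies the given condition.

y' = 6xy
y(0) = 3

General solution: y = Ce^(3x²)
Applying IC y(0) = 3:
Particular solution: y = 3e^(3x²)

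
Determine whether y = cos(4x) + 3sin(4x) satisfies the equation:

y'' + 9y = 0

Verification:
y'' = -16cos(4x) - 48sin(4x)
y'' + 9y ≠ 0 (frequency mismatch: got 16 instead of 9)

No, it is not a solution.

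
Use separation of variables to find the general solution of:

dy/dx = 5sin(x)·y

Separating variables and integrating:
ln|y| = -5cos(x) + C

General solution: y = Ce^(-5cos(x))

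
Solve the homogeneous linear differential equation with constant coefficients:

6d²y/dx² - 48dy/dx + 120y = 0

Characteristic equation: 6r² - 48r + 120 = 0
Divide by 6: r² - 8r + 20 = 0
Roots: r = 4 ± 2i (complex conjugates)
General solution: y = e^(4x)(C₁cos(2x) + C₂sin(2x))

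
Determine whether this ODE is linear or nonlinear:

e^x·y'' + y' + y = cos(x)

Linear (y and its derivatives appear to the first power only, no products of y terms)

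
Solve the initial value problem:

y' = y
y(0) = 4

General solution: y = Ce^x
Applying IC y(0) = 4:
Particular solution: y = 4e^x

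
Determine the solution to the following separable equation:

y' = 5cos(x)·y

Separating variables and integrating:
ln|y| = 5sin(x) + C

General solution: y = Ce^(5sin(x))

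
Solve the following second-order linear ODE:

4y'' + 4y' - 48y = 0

Characteristic equation: 4r² + 4r - 48 = 0
Divide by 4: r² + r - 12 = 0
Roots: r = 3, -4 (distinct real)
General solution: y = C₁e^(3x) + C₂e^(-4x)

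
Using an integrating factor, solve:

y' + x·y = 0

Using integrating factor method:

General solution: y = Ce^(-x^2/2)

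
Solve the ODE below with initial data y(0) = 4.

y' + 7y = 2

General solution: y = 2/7 + Ce^(-7x)
Applying y(0) = 4: C = 4 - 2/7 = 26/7
Particular solution: y = 2/7 + (26/7)e^(-7x)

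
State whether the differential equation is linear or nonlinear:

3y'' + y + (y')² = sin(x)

Nonlinear ((y')² term)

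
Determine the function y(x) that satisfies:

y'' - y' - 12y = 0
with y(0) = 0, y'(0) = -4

General solution: y = C₁e^(4x) + C₂e^(-3x)
Applying ICs: C₁ = -4/7, C₂ = 4/7
Particular solution: y = -(4/7)e^(4x) + (4/7)e^(-3x)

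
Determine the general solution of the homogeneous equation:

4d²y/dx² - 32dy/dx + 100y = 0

Characteristic equation: 4r² - 32r + 100 = 0
Divide by 4: r² - 8r + 25 = 0
Roots: r = 4 ± 3i (complex conjugates)
General solution: y = e^(4x)(C₁cos(3x) + C₂sin(3x))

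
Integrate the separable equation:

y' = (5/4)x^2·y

Separating variables and integrating:
ln|y| = 5x^3/12 + C

General solution: y = Ce^(5x^3/12)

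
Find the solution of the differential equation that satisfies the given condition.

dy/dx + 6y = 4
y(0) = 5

General solution: y = 2/3 + Ce^(-6x)
Applying y(0) = 5: C = 5 - 2/3 = 13/3
Particular solution: y = 2/3 + (13/3)e^(-6x)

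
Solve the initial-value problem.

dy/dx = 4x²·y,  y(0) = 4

General solution: y = Ce^(4x³/3)
Applying IC y(0) = 4:
Particular solution: y = 4e^(4x³/3)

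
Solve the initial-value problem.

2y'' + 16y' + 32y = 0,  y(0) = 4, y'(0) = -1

General solution: y = (C₁ + C₂x)e^(-4x)
Repeated root r = -4
Applying ICs: C₁ = 4, C₂ = 15
Particular solution: y = (4 + 15x)e^(-4x)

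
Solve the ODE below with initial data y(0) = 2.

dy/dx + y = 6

General solution: y = 6 + Ce^(-x)
Applying y(0) = 2: C = 2 - 6 = -4
Particular solution: y = 6 - 4e^(-x)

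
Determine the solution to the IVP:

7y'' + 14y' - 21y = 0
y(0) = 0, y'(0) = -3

General solution: y = C₁e^x + C₂e^(-3x)
Applying ICs: C₁ = -3/4, C₂ = 3/4
Particular solution: y = -(3/4)e^x + (3/4)e^(-3x)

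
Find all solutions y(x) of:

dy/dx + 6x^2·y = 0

Using integrating factor method:

General solution: y = Ce^(-2x^3)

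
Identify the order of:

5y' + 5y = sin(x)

The order is 1 (highest derivative is of order 1).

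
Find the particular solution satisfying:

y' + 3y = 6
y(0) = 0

General solution: y = 2 + Ce^(-3x)
Applying y(0) = 0: C = 0 - 2 = -2
Particular solution: y = 2 - 2e^(-3x)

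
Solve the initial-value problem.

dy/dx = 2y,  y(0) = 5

General solution: y = Ce^(2x)
Applying IC y(0) = 5:
Particular solution: y = 5e^(2x)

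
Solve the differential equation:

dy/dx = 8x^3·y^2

Separating variables and integrating:
-1/y = 2x^4 + C

General solution: y^-1 = -2x^4 + C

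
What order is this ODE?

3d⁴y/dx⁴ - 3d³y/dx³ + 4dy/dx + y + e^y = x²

The order is 4 (highest derivative is of order 4).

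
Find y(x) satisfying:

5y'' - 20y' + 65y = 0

Characteristic equation: 5r² - 20r + 65 = 0
Divide by 5: r² - 4r + 13 = 0
Roots: r = 2 ± 3i (complex conjugates)
General solution: y = e^(2x)(C₁cos(3x) + C₂sin(3x))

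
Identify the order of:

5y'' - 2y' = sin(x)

The order is 2 (highest derivative is of order 2).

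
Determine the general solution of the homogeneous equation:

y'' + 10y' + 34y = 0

Characteristic equation: r² + 10r + 34 = 0
Roots: r = -5 ± 3i (complex conjugates)
General solution: y = e^(-5x)(C₁cos(3x) + C₂sin(3x))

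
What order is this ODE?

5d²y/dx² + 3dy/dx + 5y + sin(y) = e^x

The order is 2 (highest derivative is of order 2).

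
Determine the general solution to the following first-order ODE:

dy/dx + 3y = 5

Using integrating factor method:

General solution: y = 5/3 + Ce^(-3x)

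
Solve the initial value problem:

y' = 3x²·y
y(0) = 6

General solution: y = Ce^(x³)
Applying IC y(0) = 6:
Particular solution: y = 6e^(x³)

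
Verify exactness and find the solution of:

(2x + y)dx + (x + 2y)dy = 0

Verify exactness: ∂M/∂y = ∂N/∂x ✓
Find F(x,y) such that ∂F/∂x = M, ∂F/∂y = N
Solution: x² + xy + y² = C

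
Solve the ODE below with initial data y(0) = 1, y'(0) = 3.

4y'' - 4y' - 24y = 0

General solution: y = C₁e^(3x) + C₂e^(-2x)
Applying ICs: C₁ = 1, C₂ = 0
Particular solution: y = e^(3x)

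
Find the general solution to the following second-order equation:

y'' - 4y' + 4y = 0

Characteristic equation: r² - 4r + 4 = 0
Factored: (r - 2)² = 0
Repeated root: r = 2
General solution: y = (C₁ + C₂x)e^(2x)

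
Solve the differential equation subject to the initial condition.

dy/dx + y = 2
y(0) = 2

General solution: y = 2 + Ce^(-x)
Applying y(0) = 2: C = 2 - 2 = 0
Particular solution: y = 2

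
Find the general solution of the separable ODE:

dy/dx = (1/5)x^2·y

Separating variables and integrating:
ln|y| = x^3/15 + C

General solution: y = Ce^(x^3/15)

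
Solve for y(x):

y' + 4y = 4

Using integrating factor method:

General solution: y = 1 + Ce^(-4x)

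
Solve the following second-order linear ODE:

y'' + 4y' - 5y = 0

Characteristic equation: r² + 4r - 5 = 0
Roots: r = 1, -5 (distinct real)
General solution: y = C₁e^x + C₂e^(-5x)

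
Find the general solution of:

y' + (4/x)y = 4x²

Using integrating factor method:

General solution: y = (4/7)x^3 + Cx^(-4)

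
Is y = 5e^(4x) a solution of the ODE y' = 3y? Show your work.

Verification:
y = 5e^(4x)
y' = 20e^(4x)
But 3y = 15e^(4x)
y' ≠ 3y — the derivative does not match

No, it is not a solution.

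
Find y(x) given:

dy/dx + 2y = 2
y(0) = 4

General solution: y = 1 + Ce^(-2x)
Applying y(0) = 4: C = 4 - 1 = 3
Particular solution: y = 1 + 3e^(-2x)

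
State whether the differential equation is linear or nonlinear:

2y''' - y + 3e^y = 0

Nonlinear (e^y is nonlinear in y)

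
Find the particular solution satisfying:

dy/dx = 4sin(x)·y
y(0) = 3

General solution: y = Ce^(-4cos(x))
Applying IC y(0) = 3:
Particular solution: y = 3e^(4(1-cos(x)))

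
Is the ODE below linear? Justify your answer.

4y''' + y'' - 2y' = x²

Yes. Linear (y and its derivatives appear to the first power only, no products of y terms)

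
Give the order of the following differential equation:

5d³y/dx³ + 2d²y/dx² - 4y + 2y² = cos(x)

The order is 3 (highest derivative is of order 3).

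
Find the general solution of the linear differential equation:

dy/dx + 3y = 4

Using integrating factor method:

General solution: y = 4/3 + Ce^(-3x)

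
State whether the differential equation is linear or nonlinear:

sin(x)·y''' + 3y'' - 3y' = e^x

Linear (y and its derivatives appear to the first power only, no products of y terms)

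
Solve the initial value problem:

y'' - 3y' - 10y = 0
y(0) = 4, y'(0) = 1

General solution: y = C₁e^(5x) + C₂e^(-2x)
Applying ICs: C₁ = 9/7, C₂ = 19/7
Particular solution: y = (9/7)e^(5x) + (19/7)e^(-2x)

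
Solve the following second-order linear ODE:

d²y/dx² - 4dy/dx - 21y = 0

Characteristic equation: r² - 4r - 21 = 0
Roots: r = 7, -3 (distinct real)
General solution: y = C₁e^(7x) + C₂e^(-3x)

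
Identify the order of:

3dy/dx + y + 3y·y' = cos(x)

The order is 1 (highest derivative is of order 1).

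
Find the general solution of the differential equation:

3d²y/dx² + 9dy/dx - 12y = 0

Characteristic equation: 3r² + 9r - 12 = 0
Divide by 3: r² + 3r - 4 = 0
Roots: r = 1, -4 (distinct real)
General solution: y = C₁e^x + C₂e^(-4x)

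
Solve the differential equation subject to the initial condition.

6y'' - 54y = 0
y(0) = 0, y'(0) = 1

General solution: y = C₁e^(3x) + C₂e^(-3x)
Applying ICs: C₁ = 1/6, C₂ = -1/6
Particular solution: y = (1/6)e^(3x) - (1/6)e^(-3x)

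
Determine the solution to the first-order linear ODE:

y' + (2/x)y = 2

Using integrating factor method:

General solution: y = (2/3)x + Cx^(-2)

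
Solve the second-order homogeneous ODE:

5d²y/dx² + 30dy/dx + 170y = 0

Characteristic equation: 5r² + 30r + 170 = 0
Divide by 5: r² + 6r + 34 = 0
Roots: r = -3 ± 5i (complex conjugates)
General solution: y = e^(-3x)(C₁cos(5x) + C₂sin(5x))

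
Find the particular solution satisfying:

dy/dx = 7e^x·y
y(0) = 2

General solution: y = Ce^(7e^x)
Applying IC y(0) = 2:
Particular solution: y = 2e^(7(e^x - 1))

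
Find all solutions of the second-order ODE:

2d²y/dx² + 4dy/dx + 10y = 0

Characteristic equation: 2r² + 4r + 10 = 0
Divide by 2: r² + 2r + 5 = 0
Roots: r = -1 ± 2i (complex conjugates)
General solution: y = e^(-x)(C₁cos(2x) + C₂sin(2x))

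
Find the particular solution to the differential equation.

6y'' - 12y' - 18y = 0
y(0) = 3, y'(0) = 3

General solution: y = C₁e^(3x) + C₂e^(-x)
Applying ICs: C₁ = 3/2, C₂ = 3/2
Particular solution: y = (3/2)e^(3x) + (3/2)e^(-x)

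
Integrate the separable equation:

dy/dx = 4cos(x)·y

Separating variables and integrating:
ln|y| = 4sin(x) + C

General solution: y = Ce^(4sin(x))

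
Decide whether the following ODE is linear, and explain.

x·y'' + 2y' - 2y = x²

Linear (y and its derivatives appear to the first power only, no products of y terms)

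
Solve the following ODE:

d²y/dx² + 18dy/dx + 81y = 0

Characteristic equation: r² + 18r + 81 = 0
Factored: (r + 9)² = 0
Repeated root: r = -9
General solution: y = (C₁ + C₂x)e^(-9x)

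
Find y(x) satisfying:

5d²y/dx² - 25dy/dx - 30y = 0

Characteristic equation: 5r² - 25r - 30 = 0
Divide by 5: r² - 5r - 6 = 0
Roots: r = 6, -1 (distinct real)
General solution: y = C₁e^(6x) + C₂e^(-x)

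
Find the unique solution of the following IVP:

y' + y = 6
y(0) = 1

General solution: y = 6 + Ce^(-x)
Applying y(0) = 1: C = 1 - 6 = -5
Particular solution: y = 6 - 5e^(-x)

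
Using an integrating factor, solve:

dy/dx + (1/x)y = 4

Using integrating factor method:

General solution: y = 2x + C/x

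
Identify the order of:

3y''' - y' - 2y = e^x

The order is 3 (highest derivative is of order 3).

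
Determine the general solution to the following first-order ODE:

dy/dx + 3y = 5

Using integrating factor method:

General solution: y = 5/3 + Ce^(-3x)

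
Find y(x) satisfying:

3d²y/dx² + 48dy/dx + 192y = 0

Characteristic equation: 3r² + 48r + 192 = 0
Divide by 3: r² + 16r + 64 = 0
Factored: (r + 8)² = 0
Repeated root: r = -8
General solution: y = (C₁ + C₂x)e^(-8x)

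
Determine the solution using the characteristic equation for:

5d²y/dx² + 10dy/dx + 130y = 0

Characteristic equation: 5r² + 10r + 130 = 0
Divide by 5: r² + 2r + 26 = 0
Roots: r = -1 ± 5i (complex conjugates)
General solution: y = e^(-x)(C₁cos(5x) + C₂sin(5x))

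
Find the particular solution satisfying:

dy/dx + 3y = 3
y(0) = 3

General solution: y = 1 + Ce^(-3x)
Applying y(0) = 3: C = 3 - 1 = 2
Particular solution: y = 1 + 2e^(-3x)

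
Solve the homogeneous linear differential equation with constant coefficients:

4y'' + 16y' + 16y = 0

Characteristic equation: 4r² + 16r + 16 = 0
Divide by 4: r² + 4r + 4 = 0
Factored: (r + 2)² = 0
Repeated root: r = -2
General solution: y = (C₁ + C₂x)e^(-2x)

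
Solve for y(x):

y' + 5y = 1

Using integrating factor method:

General solution: y = 1/5 + Ce^(-5x)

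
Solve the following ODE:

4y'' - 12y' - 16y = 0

Characteristic equation: 4r² - 12r - 16 = 0
Divide by 4: r² - 3r - 4 = 0
Roots: r = 4, -1 (distinct real)
General solution: y = C₁e^(4x) + C₂e^(-x)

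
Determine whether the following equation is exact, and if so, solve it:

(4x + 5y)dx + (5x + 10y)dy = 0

Verify exactness: ∂M/∂y = ∂N/∂x ✓
Find F(x,y) such that ∂F/∂x = M, ∂F/∂y = N
Solution: 2x² + 5xy + 5y² = C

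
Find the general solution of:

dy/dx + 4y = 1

Using integrating factor method:

General solution: y = 1/4 + Ce^(-4x)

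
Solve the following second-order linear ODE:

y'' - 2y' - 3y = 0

Characteristic equation: r² - 2r - 3 = 0
Roots: r = 3, -1 (distinct real)
General solution: y = C₁e^(3x) + C₂e^(-x)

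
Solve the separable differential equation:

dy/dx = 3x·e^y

Separating variables and integrating:
-e^(-y) = 3x²/2 + C

General solution: y = -ln(C - 3x²/2)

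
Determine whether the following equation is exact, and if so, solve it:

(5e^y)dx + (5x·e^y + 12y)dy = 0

Verify exactness: ∂M/∂y = ∂N/∂x ✓
Find F(x,y) such that ∂F/∂x = M, ∂F/∂y = N
Solution: 5x·e^y + 6y² = C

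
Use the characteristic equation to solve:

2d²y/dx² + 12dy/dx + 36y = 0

Characteristic equation: 2r² + 12r + 36 = 0
Divide by 2: r² + 6r + 18 = 0
Roots: r = -3 ± 3i (complex conjugates)
General solution: y = e^(-3x)(C₁cos(3x) + C₂sin(3x))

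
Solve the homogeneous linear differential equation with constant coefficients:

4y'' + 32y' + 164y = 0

Characteristic equation: 4r² + 32r + 164 = 0
Divide by 4: r² + 8r + 41 = 0
Roots: r = -4 ± 5i (complex conjugates)
General solution: y = e^(-4x)(C₁cos(5x) + C₂sin(5x))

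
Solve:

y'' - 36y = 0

Characteristic equation: r² - 36 = 0
Roots: r = 6, -6 (distinct real)
General solution: y = C₁e^(6x) + C₂e^(-6x)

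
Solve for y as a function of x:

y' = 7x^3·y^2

Separating variables and integrating:
-1/y = 7x^4/4 + C

General solution: y^-1 = (-7/4)x^4 + C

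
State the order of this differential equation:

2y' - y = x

The order is 1 (highest derivative is of order 1).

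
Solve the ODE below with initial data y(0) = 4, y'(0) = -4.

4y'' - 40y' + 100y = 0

General solution: y = (C₁ + C₂x)e^(5x)
Repeated root r = 5
Applying ICs: C₁ = 4, C₂ = -24
Particular solution: y = (4 - 24x)e^(5x)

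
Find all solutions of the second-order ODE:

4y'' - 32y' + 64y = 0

Characteristic equation: 4r² - 32r + 64 = 0
Divide by 4: r² - 8r + 16 = 0
Factored: (r - 4)² = 0
Repeated root: r = 4
General solution: y = (C₁ + C₂x)e^(4x)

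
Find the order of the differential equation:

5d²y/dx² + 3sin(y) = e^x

The order is 2 (highest derivative is of order 2).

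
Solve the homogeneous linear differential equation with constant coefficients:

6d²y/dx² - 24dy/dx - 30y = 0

Characteristic equation: 6r² - 24r - 30 = 0
Divide by 6: r² - 4r - 5 = 0
Roots: r = 5, -1 (distinct real)
General solution: y = C₁e^(5x) + C₂e^(-x)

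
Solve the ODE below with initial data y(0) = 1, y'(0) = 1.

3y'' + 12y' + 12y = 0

General solution: y = (C₁ + C₂x)e^(-2x)
Repeated root r = -2
Applying ICs: C₁ = 1, C₂ = 3
Particular solution: y = (1 + 3x)e^(-2x)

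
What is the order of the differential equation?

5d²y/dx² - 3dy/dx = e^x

The order is 2 (highest derivative is of order 2).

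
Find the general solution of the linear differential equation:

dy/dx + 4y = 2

Using integrating factor method:

General solution: y = 1/2 + Ce^(-4x)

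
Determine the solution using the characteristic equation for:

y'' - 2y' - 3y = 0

Characteristic equation: r² - 2r - 3 = 0
Roots: r = 3, -1 (distinct real)
General solution: y = C₁e^(3x) + C₂e^(-x)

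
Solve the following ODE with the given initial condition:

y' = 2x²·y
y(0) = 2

General solution: y = Ce^(2x³/3)
Applying IC y(0) = 2:
Particular solution: y = 2e^(2x³/3)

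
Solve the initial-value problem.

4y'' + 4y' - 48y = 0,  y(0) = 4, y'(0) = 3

General solution: y = C₁e^(3x) + C₂e^(-4x)
Applying ICs: C₁ = 19/7, C₂ = 9/7
Particular solution: y = (19/7)e^(3x) + (9/7)e^(-4x)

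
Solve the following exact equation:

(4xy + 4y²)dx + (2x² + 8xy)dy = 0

Verify exactness: ∂M/∂y = ∂N/∂x ✓
Find F(x,y) such that ∂F/∂x = M, ∂F/∂y = N
Solution: 2x²y + 4xy² = C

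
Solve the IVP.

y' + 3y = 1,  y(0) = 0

General solution: y = 1/3 + Ce^(-3x)
Applying y(0) = 0: C = 0 - 1/3 = -1/3
Particular solution: y = 1/3 - (1/3)e^(-3x)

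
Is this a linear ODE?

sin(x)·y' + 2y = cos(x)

Yes. Linear (y and its derivatives appear to the first power only, no products of y terms)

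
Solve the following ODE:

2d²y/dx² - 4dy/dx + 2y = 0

Characteristic equation: 2r² - 4r + 2 = 0
Divide by 2: r² - 2r + 1 = 0
Factored: (r - 1)² = 0
Repeated root: r = 1
General solution: y = (C₁ + C₂x)e^x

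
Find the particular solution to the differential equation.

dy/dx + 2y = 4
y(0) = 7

General solution: y = 2 + Ce^(-2x)
Applying y(0) = 7: C = 7 - 2 = 5
Particular solution: y = 2 + 5e^(-2x)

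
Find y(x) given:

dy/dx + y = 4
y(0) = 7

General solution: y = 4 + Ce^(-x)
Applying y(0) = 7: C = 7 - 4 = 3
Particular solution: y = 4 + 3e^(-x)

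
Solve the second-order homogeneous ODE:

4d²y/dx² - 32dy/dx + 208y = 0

Characteristic equation: 4r² - 32r + 208 = 0
Divide by 4: r² - 8r + 52 = 0
Roots: r = 4 ± 6i (complex conjugates)
General solution: y = e^(4x)(C₁cos(6x) + C₂sin(6x))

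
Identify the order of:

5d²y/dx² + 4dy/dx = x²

The order is 2 (highest derivative is of order 2).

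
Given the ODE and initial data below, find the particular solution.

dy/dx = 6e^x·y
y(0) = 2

General solution: y = Ce^(6e^x)
Applying IC y(0) = 2:
Particular solution: y = 2e^(6(e^x - 1))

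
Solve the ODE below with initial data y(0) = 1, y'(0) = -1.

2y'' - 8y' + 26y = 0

General solution: y = e^(2x)(C₁cos(3x) + C₂sin(3x))
Complex roots r = 2 ± 3i
Applying ICs: C₁ = 1, C₂ = -1
Particular solution: y = e^(2x)(cos(3x) - sin(3x))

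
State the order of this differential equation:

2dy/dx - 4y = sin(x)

The order is 1 (highest derivative is of order 1).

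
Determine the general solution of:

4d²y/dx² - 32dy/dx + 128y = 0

Characteristic equation: 4r² - 32r + 128 = 0
Divide by 4: r² - 8r + 32 = 0
Roots: r = 4 ± 4i (complex conjugates)
General solution: y = e^(4x)(C₁cos(4x) + C₂sin(4x))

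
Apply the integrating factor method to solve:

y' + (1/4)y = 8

Using integrating factor method:

General solution: y = 32 + Ce^(-x/4)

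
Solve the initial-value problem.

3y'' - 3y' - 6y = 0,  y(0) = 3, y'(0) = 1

General solution: y = C₁e^(2x) + C₂e^(-x)
Applying ICs: C₁ = 4/3, C₂ = 5/3
Particular solution: y = (4/3)e^(2x) + (5/3)e^(-x)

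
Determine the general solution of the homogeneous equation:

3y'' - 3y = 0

Characteristic equation: 3r² - 3 = 0
Divide by 3: r² - 1 = 0
Roots: r = 1, -1 (distinct real)
General solution: y = C₁e^x + C₂e^(-x)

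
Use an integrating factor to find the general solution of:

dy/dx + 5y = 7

Using integrating factor method:

General solution: y = 7/5 + Ce^(-5x)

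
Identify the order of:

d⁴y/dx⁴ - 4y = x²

The order is 4 (highest derivative is of order 4).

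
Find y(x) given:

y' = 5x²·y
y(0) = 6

General solution: y = Ce^(5x³/3)
Applying IC y(0) = 6:
Particular solution: y = 6e^(5x³/3)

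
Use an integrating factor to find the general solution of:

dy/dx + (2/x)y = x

Using integrating factor method:

General solution: y = (1/4)x^2 + Cx^(-2)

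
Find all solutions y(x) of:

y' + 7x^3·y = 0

Using integrating factor method:

General solution: y = Ce^(-7x^4/4)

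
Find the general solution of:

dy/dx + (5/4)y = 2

Using integrating factor method:

General solution: y = 8/5 + Ce^(-5x/4)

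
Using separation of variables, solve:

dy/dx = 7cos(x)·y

Separating variables and integrating:
ln|y| = 7sin(x) + C

General solution: y = Ce^(7sin(x))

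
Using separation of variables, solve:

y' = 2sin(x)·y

Separating variables and integrating:
ln|y| = -2cos(x) + C

General solution: y = Ce^(-2cos(x))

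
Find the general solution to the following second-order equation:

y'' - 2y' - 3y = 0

Characteristic equation: r² - 2r - 3 = 0
Roots: r = 3, -1 (distinct real)
General solution: y = C₁e^(3x) + C₂e^(-x)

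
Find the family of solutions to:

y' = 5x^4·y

Separating variables and integrating:
ln|y| = x^5 + C

General solution: y = Ce^(x^5)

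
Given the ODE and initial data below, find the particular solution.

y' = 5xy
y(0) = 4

General solution: y = Ce^(5x²/2)
Applying IC y(0) = 4:
Particular solution: y = 4e^(5x²/2)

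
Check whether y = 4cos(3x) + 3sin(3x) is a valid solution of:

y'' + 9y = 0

Verification:
y'' = -36cos(3x) - 27sin(3x)
y'' + 9y = 0 ✓

Yes, it is a solution.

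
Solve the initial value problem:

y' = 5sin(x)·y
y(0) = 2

General solution: y = Ce^(-5cos(x))
Applying IC y(0) = 2:
Particular solution: y = 2e^(5(1-cos(x)))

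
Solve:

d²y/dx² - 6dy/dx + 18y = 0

Characteristic equation: r² - 6r + 18 = 0
Roots: r = 3 ± 3i (complex conjugates)
General solution: y = e^(3x)(C₁cos(3x) + C₂sin(3x))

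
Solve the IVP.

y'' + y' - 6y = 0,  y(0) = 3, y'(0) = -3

General solution: y = C₁e^(2x) + C₂e^(-3x)
Applying ICs: C₁ = 6/5, C₂ = 9/5
Particular solution: y = (6/5)e^(2x) + (9/5)e^(-3x)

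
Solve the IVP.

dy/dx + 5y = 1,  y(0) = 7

General solution: y = 1/5 + Ce^(-5x)
Applying y(0) = 7: C = 7 - 1/5 = 34/5
Particular solution: y = 1/5 + (34/5)e^(-5x)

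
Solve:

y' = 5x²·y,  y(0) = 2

General solution: y = Ce^(5x³/3)
Applying IC y(0) = 2:
Particular solution: y = 2e^(5x³/3)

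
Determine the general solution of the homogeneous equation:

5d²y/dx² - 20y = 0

Characteristic equation: 5r² - 20 = 0
Divide by 5: r² - 4 = 0
Roots: r = 2, -2 (distinct real)
General solution: y = C₁e^(2x) + C₂e^(-2x)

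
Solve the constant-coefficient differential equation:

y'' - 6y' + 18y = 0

Characteristic equation: r² - 6r + 18 = 0
Roots: r = 3 ± 3i (complex conjugates)
General solution: y = e^(3x)(C₁cos(3x) + C₂sin(3x))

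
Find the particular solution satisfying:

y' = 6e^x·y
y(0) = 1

General solution: y = Ce^(6e^x)
Applying IC y(0) = 1:
Particular solution: y = e^(6(e^x - 1))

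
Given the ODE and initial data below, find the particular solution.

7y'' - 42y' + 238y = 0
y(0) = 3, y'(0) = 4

General solution: y = e^(3x)(C₁cos(5x) + C₂sin(5x))
Complex roots r = 3 ± 5i
Applying ICs: C₁ = 3, C₂ = -1
Particular solution: y = e^(3x)(3cos(5x) - sin(5x))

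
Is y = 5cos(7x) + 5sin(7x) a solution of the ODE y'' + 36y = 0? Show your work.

Verification:
y'' = -245cos(7x) - 245sin(7x)
y'' + 36y ≠ 0 (frequency mismatch: got 49 instead of 36)

No, it is not a solution.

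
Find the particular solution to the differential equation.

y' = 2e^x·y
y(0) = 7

General solution: y = Ce^(2e^x)
Applying IC y(0) = 7:
Particular solution: y = 7e^(2(e^x - 1))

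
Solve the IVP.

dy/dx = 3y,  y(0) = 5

General solution: y = Ce^(3x)
Applying IC y(0) = 5:
Particular solution: y = 5e^(3x)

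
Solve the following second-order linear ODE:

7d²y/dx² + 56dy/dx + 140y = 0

Characteristic equation: 7r² + 56r + 140 = 0
Divide by 7: r² + 8r + 20 = 0
Roots: r = -4 ± 2i (complex conjugates)
General solution: y = e^(-4x)(C₁cos(2x) + C₂sin(2x))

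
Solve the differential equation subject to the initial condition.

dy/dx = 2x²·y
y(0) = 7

General solution: y = Ce^(2x³/3)
Applying IC y(0) = 7:
Particular solution: y = 7e^(2x³/3)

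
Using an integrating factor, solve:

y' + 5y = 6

Using integrating factor method:

General solution: y = 6/5 + Ce^(-5x)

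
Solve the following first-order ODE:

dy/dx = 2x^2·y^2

Separating variables and integrating:
-1/y = 2x^3/3 + C

General solution: y^-1 = (-2/3)x^3 + C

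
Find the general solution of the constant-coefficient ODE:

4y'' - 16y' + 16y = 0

Characteristic equation: 4r² - 16r + 16 = 0
Divide by 4: r² - 4r + 4 = 0
Factored: (r - 2)² = 0
Repeated root: r = 2
General solution: y = (C₁ + C₂x)e^(2x)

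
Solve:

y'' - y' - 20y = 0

Characteristic equation: r² - r - 20 = 0
Roots: r = 5, -4 (distinct real)
General solution: y = C₁e^(5x) + C₂e^(-4x)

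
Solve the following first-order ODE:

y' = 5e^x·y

Separating variables and integrating:
ln|y| = 5e^x + C

General solution: y = Ce^(5e^x)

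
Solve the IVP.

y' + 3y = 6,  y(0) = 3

General solution: y = 2 + Ce^(-3x)
Applying y(0) = 3: C = 3 - 2 = 1
Particular solution: y = 2 + e^(-3x)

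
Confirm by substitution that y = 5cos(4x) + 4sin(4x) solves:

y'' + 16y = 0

Verification:
y'' = -80cos(4x) - 64sin(4x)
y'' + 16y = 0 ✓

Yes, it is a solution.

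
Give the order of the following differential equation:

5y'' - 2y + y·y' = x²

The order is 2 (highest derivative is of order 2).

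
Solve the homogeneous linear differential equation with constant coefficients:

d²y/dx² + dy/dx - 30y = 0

Characteristic equation: r² + r - 30 = 0
Roots: r = 5, -6 (distinct real)
General solution: y = C₁e^(5x) + C₂e^(-6x)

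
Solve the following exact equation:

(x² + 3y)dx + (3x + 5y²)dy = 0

Verify exactness: ∂M/∂y = ∂N/∂x ✓
Find F(x,y) such that ∂F/∂x = M, ∂F/∂y = N
Solution: x³/3 + 3xy + 5y³/3 = C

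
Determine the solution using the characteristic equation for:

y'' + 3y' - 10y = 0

Characteristic equation: r² + 3r - 10 = 0
Roots: r = 2, -5 (distinct real)
General solution: y = C₁e^(2x) + C₂e^(-5x)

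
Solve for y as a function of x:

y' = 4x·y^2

Separating variables and integrating:
-1/y = 2x^2 + C

General solution: y^-1 = -2x^2 + C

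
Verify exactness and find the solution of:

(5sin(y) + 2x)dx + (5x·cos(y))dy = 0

Verify exactness: ∂M/∂y = ∂N/∂x ✓
Find F(x,y) such that ∂F/∂x = M, ∂F/∂y = N
Solution: 5x·sin(y) + x² = C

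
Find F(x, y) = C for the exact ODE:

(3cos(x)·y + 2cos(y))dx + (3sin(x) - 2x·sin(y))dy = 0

Verify exactness: ∂M/∂y = ∂N/∂x ✓
Find F(x,y) such that ∂F/∂x = M, ∂F/∂y = N
Solution: 3sin(x)·y + 2x·cos(y) = C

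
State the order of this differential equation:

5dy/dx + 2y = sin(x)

The order is 1 (highest derivative is of order 1).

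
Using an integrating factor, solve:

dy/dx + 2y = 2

Using integrating factor method:

General solution: y = 1 + Ce^(-2x)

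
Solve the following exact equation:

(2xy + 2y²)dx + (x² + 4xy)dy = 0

Verify exactness: ∂M/∂y = ∂N/∂x ✓
Find F(x,y) such that ∂F/∂x = M, ∂F/∂y = N
Solution: x²y + 2xy² = C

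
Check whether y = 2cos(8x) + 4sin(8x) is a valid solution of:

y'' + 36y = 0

Verification:
y'' = -128cos(8x) - 256sin(8x)
y'' + 36y ≠ 0 (frequency mismatch: got 64 instead of 36)

No, it is not a solution.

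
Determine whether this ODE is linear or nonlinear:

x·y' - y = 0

Linear (y and its derivatives appear to the first power only, no products of y terms)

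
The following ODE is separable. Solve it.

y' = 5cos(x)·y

Separating variables and integrating:
ln|y| = 5sin(x) + C

General solution: y = Ce^(5sin(x))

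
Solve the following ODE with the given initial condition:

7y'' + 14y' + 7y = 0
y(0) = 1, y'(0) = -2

General solution: y = (C₁ + C₂x)e^(-x)
Repeated root r = -1
Applying ICs: C₁ = 1, C₂ = -1
Particular solution: y = (1 - x)e^(-x)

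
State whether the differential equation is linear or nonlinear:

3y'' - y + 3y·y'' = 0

Nonlinear (y·y'' term)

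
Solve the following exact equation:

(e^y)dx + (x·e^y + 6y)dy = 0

Verify exactness: ∂M/∂y = ∂N/∂x ✓
Find F(x,y) such that ∂F/∂x = M, ∂F/∂y = N
Solution: x·e^y + 3y² = C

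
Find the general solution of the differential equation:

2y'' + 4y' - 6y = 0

Characteristic equation: 2r² + 4r - 6 = 0
Divide by 2: r² + 2r - 3 = 0
Roots: r = 1, -3 (distinct real)
General solution: y = C₁e^x + C₂e^(-3x)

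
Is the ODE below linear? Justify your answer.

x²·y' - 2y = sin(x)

Yes. Linear (y and its derivatives appear to the first power only, no products of y terms)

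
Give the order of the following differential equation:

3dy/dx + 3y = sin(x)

The order is 1 (highest derivative is of order 1).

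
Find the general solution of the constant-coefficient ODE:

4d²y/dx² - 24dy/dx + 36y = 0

Characteristic equation: 4r² - 24r + 36 = 0
Divide by 4: r² - 6r + 9 = 0
Factored: (r - 3)² = 0
Repeated root: r = 3
General solution: y = (C₁ + C₂x)e^(3x)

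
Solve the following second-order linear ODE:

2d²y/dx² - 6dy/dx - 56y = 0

Characteristic equation: 2r² - 6r - 56 = 0
Divide by 2: r² - 3r - 28 = 0
Roots: r = 7, -4 (distinct real)
General solution: y = C₁e^(7x) + C₂e^(-4x)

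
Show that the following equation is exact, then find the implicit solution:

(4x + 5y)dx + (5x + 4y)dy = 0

Verify exactness: ∂M/∂y = ∂N/∂x ✓
Find F(x,y) such that ∂F/∂x = M, ∂F/∂y = N
Solution: 2x² + 5xy + 2y² = C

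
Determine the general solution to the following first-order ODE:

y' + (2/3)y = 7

Using integrating factor method:

General solution: y = 21/2 + Ce^(-2x/3)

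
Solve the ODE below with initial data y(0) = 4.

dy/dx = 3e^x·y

General solution: y = Ce^(3e^x)
Applying IC y(0) = 4:
Particular solution: y = 4e^(3(e^x - 1))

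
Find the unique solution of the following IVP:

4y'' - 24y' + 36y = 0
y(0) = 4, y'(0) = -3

General solution: y = (C₁ + C₂x)e^(3x)
Repeated root r = 3
Applying ICs: C₁ = 4, C₂ = -15
Particular solution: y = (4 - 15x)e^(3x)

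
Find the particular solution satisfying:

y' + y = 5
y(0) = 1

General solution: y = 5 + Ce^(-x)
Applying y(0) = 1: C = 1 - 5 = -4
Particular solution: y = 5 - 4e^(-x)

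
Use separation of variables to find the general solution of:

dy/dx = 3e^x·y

Separating variables and integrating:
ln|y| = 3e^x + C

General solution: y = Ce^(3e^x)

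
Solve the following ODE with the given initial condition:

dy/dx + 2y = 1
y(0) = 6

General solution: y = 1/2 + Ce^(-2x)
Applying y(0) = 6: C = 6 - 1/2 = 11/2
Particular solution: y = 1/2 + (11/2)e^(-2x)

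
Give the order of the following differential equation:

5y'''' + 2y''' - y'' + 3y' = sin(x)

The order is 4 (highest derivative is of order 4).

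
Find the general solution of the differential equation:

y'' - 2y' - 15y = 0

Characteristic equation: r² - 2r - 15 = 0
Roots: r = 5, -3 (distinct real)
General solution: y = C₁e^(5x) + C₂e^(-3x)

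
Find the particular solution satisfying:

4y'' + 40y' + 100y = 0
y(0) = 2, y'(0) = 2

General solution: y = (C₁ + C₂x)e^(-5x)
Repeated root r = -5
Applying ICs: C₁ = 2, C₂ = 12
Particular solution: y = (2 + 12x)e^(-5x)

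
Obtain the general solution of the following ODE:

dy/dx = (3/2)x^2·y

Separating variables and integrating:
ln|y| = x^3/2 + C

General solution: y = Ce^(x^3/2)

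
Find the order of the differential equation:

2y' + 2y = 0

The order is 1 (highest derivative is of order 1).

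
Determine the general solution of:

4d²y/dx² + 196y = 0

Characteristic equation: 4r² + 196 = 0
Divide by 4: r² + 49 = 0
Roots: r = ±7i (complex conjugates)
General solution: y = C₁cos(7x) + C₂sin(7x)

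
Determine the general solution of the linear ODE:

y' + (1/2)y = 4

Using integrating factor method:

General solution: y = 8 + Ce^(-x/2)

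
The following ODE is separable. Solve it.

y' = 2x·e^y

Separating variables and integrating:
-e^(-y) = x² + C

General solution: y = -ln(C - x²)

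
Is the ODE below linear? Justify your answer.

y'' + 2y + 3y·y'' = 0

No. Nonlinear (y·y'' term)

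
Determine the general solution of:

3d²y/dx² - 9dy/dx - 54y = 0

Characteristic equation: 3r² - 9r - 54 = 0
Divide by 3: r² - 3r - 18 = 0
Roots: r = 6, -3 (distinct real)
General solution: y = C₁e^(6x) + C₂e^(-3x)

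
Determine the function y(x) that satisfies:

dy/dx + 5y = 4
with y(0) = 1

General solution: y = 4/5 + Ce^(-5x)
Applying y(0) = 1: C = 1 - 4/5 = 1/5
Particular solution: y = 4/5 + (1/5)e^(-5x)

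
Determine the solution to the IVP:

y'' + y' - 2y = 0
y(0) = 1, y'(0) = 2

General solution: y = C₁e^x + C₂e^(-2x)
Applying ICs: C₁ = 4/3, C₂ = -1/3
Particular solution: y = (4/3)e^x - (1/3)e^(-2x)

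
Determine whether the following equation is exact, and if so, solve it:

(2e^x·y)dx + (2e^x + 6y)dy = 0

Verify exactness: ∂M/∂y = ∂N/∂x ✓
Find F(x,y) such that ∂F/∂x = M, ∂F/∂y = N
Solution: 2e^x·y + 3y² = C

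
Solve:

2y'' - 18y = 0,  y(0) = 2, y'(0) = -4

General solution: y = C₁e^(3x) + C₂e^(-3x)
Applying ICs: C₁ = 1/3, C₂ = 5/3
Particular solution: y = (1/3)e^(3x) + (5/3)e^(-3x)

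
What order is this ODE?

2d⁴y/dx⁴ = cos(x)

The order is 4 (highest derivative is of order 4).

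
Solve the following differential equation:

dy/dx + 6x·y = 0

Using integrating factor method:

General solution: y = Ce^(-3x^2)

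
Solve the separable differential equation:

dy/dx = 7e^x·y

Separating variables and integrating:
ln|y| = 7e^x + C

General solution: y = Ce^(7e^x)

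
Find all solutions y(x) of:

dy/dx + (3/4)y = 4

Using integrating factor method:

General solution: y = 16/3 + Ce^(-3x/4)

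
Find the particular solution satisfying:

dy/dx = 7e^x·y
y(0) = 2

General solution: y = Ce^(7e^x)
Applying IC y(0) = 2:
Particular solution: y = 2e^(7(e^x - 1))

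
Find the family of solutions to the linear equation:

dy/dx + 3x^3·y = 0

Using integrating factor method:

General solution: y = Ce^(-3x^4/4)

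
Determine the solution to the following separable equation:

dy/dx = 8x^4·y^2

Separating variables and integrating:
-1/y = 8x^5/5 + C

General solution: y^-1 = (-8/5)x^5 + C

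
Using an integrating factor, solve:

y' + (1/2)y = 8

Using integrating factor method:

General solution: y = 16 + Ce^(-x/2)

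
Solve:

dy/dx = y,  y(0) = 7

General solution: y = Ce^x
Applying IC y(0) = 7:
Particular solution: y = 7e^x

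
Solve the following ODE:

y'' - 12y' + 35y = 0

Characteristic equation: r² - 12r + 35 = 0
Roots: r = 5, 7 (distinct real)
General solution: y = C₁e^(5x) + C₂e^(7x)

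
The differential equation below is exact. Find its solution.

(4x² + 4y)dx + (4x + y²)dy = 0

Verify exactness: ∂M/∂y = ∂N/∂x ✓
Find F(x,y) such that ∂F/∂x = M, ∂F/∂y = N
Solution: 4x³/3 + 4xy + y³/3 = C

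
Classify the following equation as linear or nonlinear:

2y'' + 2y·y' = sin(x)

Nonlinear (product y·y')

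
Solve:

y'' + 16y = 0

Characteristic equation: r² + 16 = 0
Roots: r = ±4i (complex conjugates)
General solution: y = C₁cos(4x) + C₂sin(4x)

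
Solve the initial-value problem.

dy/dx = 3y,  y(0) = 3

General solution: y = Ce^(3x)
Applying IC y(0) = 3:
Particular solution: y = 3e^(3x)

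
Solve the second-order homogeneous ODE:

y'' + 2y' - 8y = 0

Characteristic equation: r² + 2r - 8 = 0
Roots: r = 2, -4 (distinct real)
General solution: y = C₁e^(2x) + C₂e^(-4x)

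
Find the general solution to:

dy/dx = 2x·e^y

Separating variables and integrating:
-e^(-y) = x² + C

General solution: y = -ln(C - x²)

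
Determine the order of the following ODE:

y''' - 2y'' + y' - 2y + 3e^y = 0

The order is 3 (highest derivative is of order 3).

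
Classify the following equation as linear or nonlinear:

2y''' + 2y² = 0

Nonlinear (y² term)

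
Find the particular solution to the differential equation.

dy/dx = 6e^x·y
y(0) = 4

General solution: y = Ce^(6e^x)
Applying IC y(0) = 4:
Particular solution: y = 4e^(6(e^x - 1))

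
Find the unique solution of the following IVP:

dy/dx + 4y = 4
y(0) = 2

General solution: y = 1 + Ce^(-4x)
Applying y(0) = 2: C = 2 - 1 = 1
Particular solution: y = 1 + e^(-4x)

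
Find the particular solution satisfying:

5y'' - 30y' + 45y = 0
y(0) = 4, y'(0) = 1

General solution: y = (C₁ + C₂x)e^(3x)
Repeated root r = 3
Applying ICs: C₁ = 4, C₂ = -11
Particular solution: y = (4 - 11x)e^(3x)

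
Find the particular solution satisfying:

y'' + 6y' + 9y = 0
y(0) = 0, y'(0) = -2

General solution: y = (C₁ + C₂x)e^(-3x)
Repeated root r = -3
Applying ICs: C₁ = 0, C₂ = -2
Particular solution: y = -2xe^(-3x)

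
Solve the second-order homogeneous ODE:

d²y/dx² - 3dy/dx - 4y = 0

Characteristic equation: r² - 3r - 4 = 0
Roots: r = 4, -1 (distinct real)
General solution: y = C₁e^(4x) + C₂e^(-x)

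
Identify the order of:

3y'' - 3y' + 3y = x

The order is 2 (highest derivative is of order 2).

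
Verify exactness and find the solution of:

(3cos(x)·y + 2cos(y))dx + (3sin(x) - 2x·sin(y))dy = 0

Verify exactness: ∂M/∂y = ∂N/∂x ✓
Find F(x,y) such that ∂F/∂x = M, ∂F/∂y = N
Solution: 3sin(x)·y + 2x·cos(y) = C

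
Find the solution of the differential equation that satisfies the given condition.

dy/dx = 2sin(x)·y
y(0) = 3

General solution: y = Ce^(-2cos(x))
Applying IC y(0) = 3:
Particular solution: y = 3e^(2(1-cos(x)))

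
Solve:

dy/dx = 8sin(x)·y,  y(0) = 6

General solution: y = Ce^(-8cos(x))
Applying IC y(0) = 6:
Particular solution: y = 6e^(8(1-cos(x)))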